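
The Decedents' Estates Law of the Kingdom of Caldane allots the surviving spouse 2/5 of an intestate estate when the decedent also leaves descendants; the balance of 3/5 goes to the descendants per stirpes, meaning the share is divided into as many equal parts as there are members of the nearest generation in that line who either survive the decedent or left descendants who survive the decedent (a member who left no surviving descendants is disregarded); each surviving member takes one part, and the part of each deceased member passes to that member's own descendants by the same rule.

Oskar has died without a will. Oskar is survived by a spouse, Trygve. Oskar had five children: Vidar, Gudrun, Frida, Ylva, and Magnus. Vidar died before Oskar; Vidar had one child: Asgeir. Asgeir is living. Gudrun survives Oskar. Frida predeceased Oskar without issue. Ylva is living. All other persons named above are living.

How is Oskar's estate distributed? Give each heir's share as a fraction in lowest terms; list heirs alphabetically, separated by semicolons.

Asgeir 3/20; Gudrun 3/20; Magnus 3/20; Trygve 2/5; Ylva 3/20

Trygve, as surviving spouse, takes 2/5.
The remaining 3/5 passes to Oskar's descendants per stirpes.
Frida left no surviving issue, so that branch lapses and is disregarded.
The 3/5 is divided into 4 equal shares of 3/20 among Vidar, Gudrun, Ylva, Magnus.
Vidar predeceased; the 3/20 allotted to Vidar's branch passes to Vidar's issue by representation.
Asgeir is the sole taker at this level and receives the full 3/20.
Gudrun is living and takes 3/20.
Ylva is living and takes 3/20.
Magnus is living and takes 3/20.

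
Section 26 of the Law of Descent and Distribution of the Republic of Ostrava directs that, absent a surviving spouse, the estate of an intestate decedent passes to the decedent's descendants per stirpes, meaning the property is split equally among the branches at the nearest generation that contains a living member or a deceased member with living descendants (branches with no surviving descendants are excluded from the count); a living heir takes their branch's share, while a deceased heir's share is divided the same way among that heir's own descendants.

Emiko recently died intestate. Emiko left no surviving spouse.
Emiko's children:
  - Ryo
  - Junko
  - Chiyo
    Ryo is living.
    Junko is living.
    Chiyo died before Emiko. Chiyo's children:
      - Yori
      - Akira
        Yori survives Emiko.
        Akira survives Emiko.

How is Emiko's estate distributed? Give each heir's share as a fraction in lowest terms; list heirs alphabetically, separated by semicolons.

Akira 1/6; Junko 1/3; Ryo 1/3; Yori 1/6

There is no surviving spouse, so the entire estate passes to Emiko's descendants per stirpes.
The estate is divided into 3 equal shares of 1/3 among Ryo, Junko, Chiyo.
Ryo is living and takes 1/3.
Junko is living and takes 1/3.
Chiyo predeceased; the 1/3 allotted to Chiyo's branch passes to Chiyo's issue by representation.
The 1/3 is divided into 2 equal shares of 1/6 among Yori, Akira.
Yori is living and takes 1/6.
Akira is living and takes 1/6.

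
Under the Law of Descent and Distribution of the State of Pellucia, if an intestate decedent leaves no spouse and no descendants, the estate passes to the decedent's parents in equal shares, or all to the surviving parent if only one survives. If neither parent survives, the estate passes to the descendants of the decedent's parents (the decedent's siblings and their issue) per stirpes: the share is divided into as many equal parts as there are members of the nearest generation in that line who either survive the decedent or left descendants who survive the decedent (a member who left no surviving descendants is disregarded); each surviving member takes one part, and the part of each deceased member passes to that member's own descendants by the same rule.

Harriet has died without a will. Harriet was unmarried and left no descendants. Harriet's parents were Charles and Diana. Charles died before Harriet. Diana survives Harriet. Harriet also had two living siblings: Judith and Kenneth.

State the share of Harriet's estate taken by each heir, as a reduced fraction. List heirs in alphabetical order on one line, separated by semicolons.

Diana 1

Only one parent, Diana, survives, so Diana takes the entire estate. The siblings take nothing because a surviving parent has priority.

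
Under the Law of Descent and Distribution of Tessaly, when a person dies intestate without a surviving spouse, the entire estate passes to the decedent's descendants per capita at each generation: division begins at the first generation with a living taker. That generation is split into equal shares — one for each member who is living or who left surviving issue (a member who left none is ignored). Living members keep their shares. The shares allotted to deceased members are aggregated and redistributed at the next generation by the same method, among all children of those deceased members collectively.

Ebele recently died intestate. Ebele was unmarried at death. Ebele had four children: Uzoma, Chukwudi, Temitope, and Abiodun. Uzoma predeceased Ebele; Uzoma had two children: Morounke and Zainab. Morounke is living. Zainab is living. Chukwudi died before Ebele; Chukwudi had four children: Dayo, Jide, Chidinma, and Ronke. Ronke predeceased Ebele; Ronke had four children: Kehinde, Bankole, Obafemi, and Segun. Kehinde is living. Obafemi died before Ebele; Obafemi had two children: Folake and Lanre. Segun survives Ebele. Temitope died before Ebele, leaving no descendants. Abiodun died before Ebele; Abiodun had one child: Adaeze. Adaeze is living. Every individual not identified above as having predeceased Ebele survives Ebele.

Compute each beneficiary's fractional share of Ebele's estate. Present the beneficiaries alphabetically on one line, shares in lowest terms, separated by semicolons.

Adaeze 1/7; Bankole 1/28; Chidinma 1/7; Dayo 1/7; Folake 1/56; Jide 1/7; Kehinde 1/28; Lanre 1/56; Morounke 1/7; Segun 1/28; Zainab 1/7

There is no surviving spouse, so the entire estate passes to Ebele's descendants per capita at each generation.
No one at generation 1 (Uzoma, Chukwudi, Abiodun) is living; moving to the next generation.
At generation 2 (Morounke, Zainab, Dayo, Jide, Chidinma, Ronke, Adaeze) there are 7 shares of (1)/7 = 1/7 each.
Living: Morounke, Zainab, Dayo, Jide, Chidinma, and Adaeze — each takes 1/7.
Deceased: Ronke. That 1/7 share is carried to generation 3.
At generation 3 (Kehinde, Bankole, Obafemi, Segun) there are 4 shares of (1/7)/4 = 1/28 each.
Living: Kehinde, Bankole, and Segun — each takes 1/28.
Deceased: Obafemi. That 1/28 share is carried to generation 4.
At generation 4 (Folake, Lanre) there are 2 shares of (1/28)/2 = 1/56 each.
Living: Folake and Lanre — each takes 1/56.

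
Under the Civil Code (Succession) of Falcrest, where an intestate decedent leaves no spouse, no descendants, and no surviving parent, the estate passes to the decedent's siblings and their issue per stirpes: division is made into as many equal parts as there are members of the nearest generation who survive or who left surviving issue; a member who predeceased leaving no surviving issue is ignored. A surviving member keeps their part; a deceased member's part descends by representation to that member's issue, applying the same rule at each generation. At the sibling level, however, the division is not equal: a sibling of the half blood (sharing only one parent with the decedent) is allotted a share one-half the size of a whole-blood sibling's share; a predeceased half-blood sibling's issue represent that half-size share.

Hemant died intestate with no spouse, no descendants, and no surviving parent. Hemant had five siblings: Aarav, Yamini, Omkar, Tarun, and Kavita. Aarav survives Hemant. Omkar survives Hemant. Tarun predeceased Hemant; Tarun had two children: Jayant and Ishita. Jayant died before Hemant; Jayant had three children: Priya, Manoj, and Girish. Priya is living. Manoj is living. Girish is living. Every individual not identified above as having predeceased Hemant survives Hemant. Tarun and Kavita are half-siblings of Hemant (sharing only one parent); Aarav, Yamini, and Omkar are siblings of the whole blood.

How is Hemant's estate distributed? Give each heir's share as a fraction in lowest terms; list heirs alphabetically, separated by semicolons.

Aarav 1/4; Girish 1/48; Ishita 1/16; Kavita 1/8; Manoj 1/48; Omkar 1/4; Priya 1/48; Yamini 1/4

No spouse, descendants, or parent survives, so the estate passes to Hemant's siblings per stirpes.
Half-blood siblings count for one-half the weight of whole-blood siblings at the initial division.
Dividing 1 in proportion to weights (total weight 4): Aarav (weight 1) → 1/4; Yamini (weight 1) → 1/4; Omkar (weight 1) → 1/4; Tarun (weight 1/2) → 1/8; Kavita (weight 1/2) → 1/8.
Aarav is living and takes 1/4.
Yamini is living and takes 1/4.
Omkar is living and takes 1/4.
Tarun predeceased; the 1/8 allotted to Tarun's branch passes to Tarun's issue by representation.
The 1/8 is divided into 2 equal shares of 1/16 among Jayant, Ishita.
Jayant predeceased; the 1/16 allotted to Jayant's branch passes to Jayant's issue by representation.
The 1/16 is divided into 3 equal shares of 1/48 among Priya, Manoj, Girish.
Priya is living and takes 1/48.
Manoj is living and takes 1/48.
Girish is living and takes 1/48.
Ishita is living and takes 1/16.
Kavita is living and takes 1/8.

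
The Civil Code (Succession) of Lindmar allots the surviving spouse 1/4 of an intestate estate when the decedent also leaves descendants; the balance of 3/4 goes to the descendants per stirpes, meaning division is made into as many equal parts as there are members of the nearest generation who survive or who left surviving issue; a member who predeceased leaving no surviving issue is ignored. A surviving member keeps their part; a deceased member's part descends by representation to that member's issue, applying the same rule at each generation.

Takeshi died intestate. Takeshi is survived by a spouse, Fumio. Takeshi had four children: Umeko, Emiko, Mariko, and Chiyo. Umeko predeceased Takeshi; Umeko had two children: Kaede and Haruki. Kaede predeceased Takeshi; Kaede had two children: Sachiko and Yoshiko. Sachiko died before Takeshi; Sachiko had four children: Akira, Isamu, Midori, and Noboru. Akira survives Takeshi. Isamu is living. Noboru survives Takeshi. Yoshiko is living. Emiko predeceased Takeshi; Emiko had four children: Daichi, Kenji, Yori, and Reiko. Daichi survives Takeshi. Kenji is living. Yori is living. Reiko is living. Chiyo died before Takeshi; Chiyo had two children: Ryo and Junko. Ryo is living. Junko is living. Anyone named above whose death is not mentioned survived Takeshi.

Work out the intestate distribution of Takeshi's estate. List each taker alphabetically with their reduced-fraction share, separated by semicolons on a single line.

Fumio, as surviving spouse, takes 1/4.
The remaining 3/4 passes to Takeshi's descendants per stirpes.
The 3/4 is divided into 4 equal shares of 3/16 among Umeko, Emiko, Mariko, Chiyo.
Umeko predeceased; the 3/16 allotted to Umeko's branch passes to Umeko's issue by representation.
The 3/16 is divided into 2 equal shares of 3/32 among Kaede, Haruki.
Kaede predeceased; the 3/32 allotted to Kaede's branch passes to Kaede's issue by representation.
The 3/32 is divided into 2 equal shares of 3/64 among Sachiko, Yoshiko.
Sachiko predeceased; the 3/64 allotted to Sachiko's branch passes to Sachiko's issue by representation.
The 3/64 is divided into 4 equal shares of 3/256 among Akira, Isamu, Midori, Noboru.
Akira is living and takes 3/256.
Isamu is living and takes 3/256.
Midori is living and takes 3/256.
Noboru is living and takes 3/256.
Yoshiko is living and takes 3/64.
Haruki is living and takes 3/32.
Emiko predeceased; the 3/16 allotted to Emiko's branch passes to Emiko's issue by representation.
The 3/16 is divided into 4 equal shares of 3/64 among Daichi, Kenji, Yori, Reiko.
Daichi is living and takes 3/64.
Kenji is living and takes 3/64.
Yori is living and takes 3/64.
Reiko is living and takes 3/64.
Mariko is living and takes 3/16.
Chiyo predeceased; the 3/16 allotted to Chiyo's branch passes to Chiyo's issue by representation.
The 3/16 is divided into 2 equal shares of 3/32 among Ryo, Junko.
Ryo is living and takes 3/32.
Junko is living and takes 3/32.

Akira 3/256; Daichi 3/64; Fumio 1/4; Haruki 3/32; Isamu 3/256; Junko 3/32; Kenji 3/64; Mariko 3/16; Midori 3/256; Noboru 3/256; Reiko 3/64; Ryo 3/32; Yori 3/64; Yoshiko 3/64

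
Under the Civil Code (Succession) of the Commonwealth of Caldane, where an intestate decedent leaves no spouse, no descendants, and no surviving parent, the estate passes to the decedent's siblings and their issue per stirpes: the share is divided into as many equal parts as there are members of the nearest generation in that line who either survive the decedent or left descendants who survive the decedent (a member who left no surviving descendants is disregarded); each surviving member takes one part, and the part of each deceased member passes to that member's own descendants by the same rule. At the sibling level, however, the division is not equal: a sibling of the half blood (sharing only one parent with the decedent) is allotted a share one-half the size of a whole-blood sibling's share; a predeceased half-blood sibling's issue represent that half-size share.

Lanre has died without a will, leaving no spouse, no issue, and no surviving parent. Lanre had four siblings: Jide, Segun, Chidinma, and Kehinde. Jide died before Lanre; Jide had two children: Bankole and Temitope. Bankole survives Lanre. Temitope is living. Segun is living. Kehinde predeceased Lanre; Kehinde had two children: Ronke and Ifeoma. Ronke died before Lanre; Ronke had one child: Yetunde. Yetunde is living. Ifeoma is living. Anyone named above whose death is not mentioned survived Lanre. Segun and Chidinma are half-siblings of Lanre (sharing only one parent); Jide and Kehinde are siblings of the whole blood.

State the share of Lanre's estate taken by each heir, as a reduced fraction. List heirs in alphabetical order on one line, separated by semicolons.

Bankole 1/6; Chidinma 1/6; Ifeoma 1/6; Segun 1/6; Temitope 1/6; Yetunde 1/6

No spouse, descendants, or parent survives, so the estate passes to Lanre's siblings per stirpes.
Half-blood siblings count for one-half the weight of whole-blood siblings at the initial division.
Dividing 1 in proportion to weights (total weight 3): Jide (weight 1) → 1/3; Segun (weight 1/2) → 1/6; Chidinma (weight 1/2) → 1/6; Kehinde (weight 1) → 1/3.
Jide predeceased; the 1/3 allotted to Jide's branch passes to Jide's issue by representation.
The 1/3 is divided into 2 equal shares of 1/6 among Bankole, Temitope.
Bankole is living and takes 1/6.
Temitope is living and takes 1/6.
Segun is living and takes 1/6.
Chidinma is living and takes 1/6.
Kehinde predeceased; the 1/3 allotted to Kehinde's branch passes to Kehinde's issue by representation.
The 1/3 is divided into 2 equal shares of 1/6 among Ronke, Ifeoma.
Ronke predeceased; the 1/6 allotted to Ronke's branch passes to Ronke's issue by representation.
Yetunde is the sole taker at this level and receives the full 1/6.
Ifeoma is living and takes 1/6.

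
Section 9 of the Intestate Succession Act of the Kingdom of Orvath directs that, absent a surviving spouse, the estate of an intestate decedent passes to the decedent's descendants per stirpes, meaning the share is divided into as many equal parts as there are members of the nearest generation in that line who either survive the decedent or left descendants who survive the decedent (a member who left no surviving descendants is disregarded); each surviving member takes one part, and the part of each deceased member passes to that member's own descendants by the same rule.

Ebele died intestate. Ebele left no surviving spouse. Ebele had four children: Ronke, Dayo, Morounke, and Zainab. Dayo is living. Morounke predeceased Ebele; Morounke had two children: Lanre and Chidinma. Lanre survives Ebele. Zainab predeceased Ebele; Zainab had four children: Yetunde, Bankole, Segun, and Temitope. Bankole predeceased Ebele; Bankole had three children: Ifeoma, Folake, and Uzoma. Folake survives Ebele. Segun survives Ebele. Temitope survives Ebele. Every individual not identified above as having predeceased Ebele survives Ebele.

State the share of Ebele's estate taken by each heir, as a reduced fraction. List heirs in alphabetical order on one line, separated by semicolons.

There is no surviving spouse, so the entire estate passes to Ebele's descendants per stirpes.
The estate is divided into 4 equal shares of 1/4 among Ronke, Dayo, Morounke, Zainab.
Ronke is living and takes 1/4.
Dayo is living and takes 1/4.
Morounke predeceased; the 1/4 allotted to Morounke's branch passes to Morounke's issue by representation.
The 1/4 is divided into 2 equal shares of 1/8 among Lanre, Chidinma.
Lanre is living and takes 1/8.
Chidinma is living and takes 1/8.
Zainab predeceased; the 1/4 allotted to Zainab's branch passes to Zainab's issue by representation.
The 1/4 is divided into 4 equal shares of 1/16 among Yetunde, Bankole, Segun, Temitope.
Yetunde is living and takes 1/16.
Bankole predeceased; the 1/16 allotted to Bankole's branch passes to Bankole's issue by representation.
The 1/16 is divided into 3 equal shares of 1/48 among Ifeoma, Folake, Uzoma.
Ifeoma is living and takes 1/48.
Folake is living and takes 1/48.
Uzoma is living and takes 1/48.
Segun is living and takes 1/16.
Temitope is living and takes 1/16.

Chidinma 1/8; Dayo 1/4; Folake 1/48; Ifeoma 1/48; Lanre 1/8; Ronke 1/4; Segun 1/16; Temitope 1/16; Uzoma 1/48; Yetunde 1/16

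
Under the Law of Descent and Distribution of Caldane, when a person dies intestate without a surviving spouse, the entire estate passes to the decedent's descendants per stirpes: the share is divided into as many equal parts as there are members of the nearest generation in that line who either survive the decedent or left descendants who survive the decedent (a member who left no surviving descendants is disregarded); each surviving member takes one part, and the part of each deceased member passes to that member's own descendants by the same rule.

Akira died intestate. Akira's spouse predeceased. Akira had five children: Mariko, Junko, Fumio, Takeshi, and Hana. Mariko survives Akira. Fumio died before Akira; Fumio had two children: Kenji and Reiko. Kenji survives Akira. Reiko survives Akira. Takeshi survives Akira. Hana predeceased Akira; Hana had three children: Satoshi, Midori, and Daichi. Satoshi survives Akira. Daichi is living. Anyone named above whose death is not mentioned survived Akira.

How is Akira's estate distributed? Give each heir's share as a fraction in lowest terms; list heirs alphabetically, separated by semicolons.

There is no surviving spouse, so the entire estate passes to Akira's descendants per stirpes.
The estate is divided into 5 equal shares of 1/5 among Mariko, Junko, Fumio, Takeshi, Hana.
Mariko is living and takes 1/5.
Junko is living and takes 1/5.
Fumio predeceased; the 1/5 allotted to Fumio's branch passes to Fumio's issue by representation.
The 1/5 is divided into 2 equal shares of 1/10 among Kenji, Reiko.
Kenji is living and takes 1/10.
Reiko is living and takes 1/10.
Takeshi is living and takes 1/5.
Hana predeceased; the 1/5 allotted to Hana's branch passes to Hana's issue by representation.
The 1/5 is divided into 3 equal shares of 1/15 among Satoshi, Midori, Daichi.
Satoshi is living and takes 1/15.
Midori is living and takes 1/15.
Daichi is living and takes 1/15.

Daichi 1/15; Junko 1/5; Kenji 1/10; Mariko 1/5; Midori 1/15; Reiko 1/10; Satoshi 1/15; Takeshi 1/5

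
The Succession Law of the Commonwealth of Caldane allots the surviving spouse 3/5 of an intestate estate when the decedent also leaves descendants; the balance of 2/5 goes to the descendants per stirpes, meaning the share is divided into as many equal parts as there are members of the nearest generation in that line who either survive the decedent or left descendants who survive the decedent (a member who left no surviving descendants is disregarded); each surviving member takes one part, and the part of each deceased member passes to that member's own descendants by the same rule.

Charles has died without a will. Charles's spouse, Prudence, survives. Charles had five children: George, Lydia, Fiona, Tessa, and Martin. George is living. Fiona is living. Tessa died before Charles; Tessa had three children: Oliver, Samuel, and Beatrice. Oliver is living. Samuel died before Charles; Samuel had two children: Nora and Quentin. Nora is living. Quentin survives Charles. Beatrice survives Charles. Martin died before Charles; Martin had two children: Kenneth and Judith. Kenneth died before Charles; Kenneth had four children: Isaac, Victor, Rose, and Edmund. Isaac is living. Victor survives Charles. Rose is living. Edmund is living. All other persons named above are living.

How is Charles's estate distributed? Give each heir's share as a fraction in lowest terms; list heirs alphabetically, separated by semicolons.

Beatrice 2/75; Edmund 1/100; Fiona 2/25; George 2/25; Isaac 1/100; Judith 1/25; Lydia 2/25; Nora 1/75; Oliver 2/75; Prudence 3/5; Quentin 1/75; Rose 1/100; Victor 1/100

Prudence, as surviving spouse, takes 3/5.
The remaining 2/5 passes to Charles's descendants per stirpes.
The 2/5 is divided into 5 equal shares of 2/25 among George, Lydia, Fiona, Tessa, Martin.
George is living and takes 2/25.
Lydia is living and takes 2/25.
Fiona is living and takes 2/25.
Tessa predeceased; the 2/25 allotted to Tessa's branch passes to Tessa's issue by representation.
The 2/25 is divided into 3 equal shares of 2/75 among Oliver, Samuel, Beatrice.
Oliver is living and takes 2/75.
Samuel predeceased; the 2/75 allotted to Samuel's branch passes to Samuel's issue by representation.
The 2/75 is divided into 2 equal shares of 1/75 among Nora, Quentin.
Nora is living and takes 1/75.
Quentin is living and takes 1/75.
Beatrice is living and takes 2/75.
Martin predeceased; the 2/25 allotted to Martin's branch passes to Martin's issue by representation.
The 2/25 is divided into 2 equal shares of 1/25 among Kenneth, Judith.
Kenneth predeceased; the 1/25 allotted to Kenneth's branch passes to Kenneth's issue by representation.
The 1/25 is divided into 4 equal shares of 1/100 among Isaac, Victor, Rose, Edmund.
Isaac is living and takes 1/100.
Victor is living and takes 1/100.
Rose is living and takes 1/100.
Edmund is living and takes 1/100.
Judith is living and takes 1/25.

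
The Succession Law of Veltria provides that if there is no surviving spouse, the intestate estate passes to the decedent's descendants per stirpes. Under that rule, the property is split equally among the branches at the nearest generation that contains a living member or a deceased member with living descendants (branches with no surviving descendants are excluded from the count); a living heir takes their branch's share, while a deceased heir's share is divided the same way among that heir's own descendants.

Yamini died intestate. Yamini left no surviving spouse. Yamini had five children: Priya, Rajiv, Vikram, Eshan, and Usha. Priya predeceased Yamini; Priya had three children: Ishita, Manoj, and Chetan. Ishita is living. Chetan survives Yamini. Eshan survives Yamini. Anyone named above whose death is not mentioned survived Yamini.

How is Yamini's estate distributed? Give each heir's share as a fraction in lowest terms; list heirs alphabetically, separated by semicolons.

There is no surviving spouse, so the entire estate passes to Yamini's descendants per stirpes.
The estate is divided into 5 equal shares of 1/5 among Priya, Rajiv, Vikram, Eshan, Usha.
Priya predeceased; the 1/5 allotted to Priya's branch passes to Priya's issue by representation.
The 1/5 is divided into 3 equal shares of 1/15 among Ishita, Manoj, Chetan.
Ishita is living and takes 1/15.
Manoj is living and takes 1/15.
Chetan is living and takes 1/15.
Rajiv is living and takes 1/5.
Vikram is living and takes 1/5.
Eshan is living and takes 1/5.
Usha is living and takes 1/5.

Chetan 1/15; Eshan 1/5; Ishita 1/15; Manoj 1/15; Rajiv 1/5; Usha 1/5; Vikram 1/5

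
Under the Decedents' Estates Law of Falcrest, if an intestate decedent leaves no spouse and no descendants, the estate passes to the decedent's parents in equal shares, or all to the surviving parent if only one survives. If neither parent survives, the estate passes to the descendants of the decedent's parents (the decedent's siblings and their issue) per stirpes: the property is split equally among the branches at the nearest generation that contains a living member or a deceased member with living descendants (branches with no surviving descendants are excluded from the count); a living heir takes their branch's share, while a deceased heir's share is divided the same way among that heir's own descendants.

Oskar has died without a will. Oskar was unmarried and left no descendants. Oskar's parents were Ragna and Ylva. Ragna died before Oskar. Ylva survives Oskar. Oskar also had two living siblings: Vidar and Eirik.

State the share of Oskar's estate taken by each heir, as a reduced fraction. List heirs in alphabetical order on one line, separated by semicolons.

Ylva 1

Only one parent, Ylva, survives, so Ylva takes the entire estate. The siblings take nothing because a surviving parent has priority.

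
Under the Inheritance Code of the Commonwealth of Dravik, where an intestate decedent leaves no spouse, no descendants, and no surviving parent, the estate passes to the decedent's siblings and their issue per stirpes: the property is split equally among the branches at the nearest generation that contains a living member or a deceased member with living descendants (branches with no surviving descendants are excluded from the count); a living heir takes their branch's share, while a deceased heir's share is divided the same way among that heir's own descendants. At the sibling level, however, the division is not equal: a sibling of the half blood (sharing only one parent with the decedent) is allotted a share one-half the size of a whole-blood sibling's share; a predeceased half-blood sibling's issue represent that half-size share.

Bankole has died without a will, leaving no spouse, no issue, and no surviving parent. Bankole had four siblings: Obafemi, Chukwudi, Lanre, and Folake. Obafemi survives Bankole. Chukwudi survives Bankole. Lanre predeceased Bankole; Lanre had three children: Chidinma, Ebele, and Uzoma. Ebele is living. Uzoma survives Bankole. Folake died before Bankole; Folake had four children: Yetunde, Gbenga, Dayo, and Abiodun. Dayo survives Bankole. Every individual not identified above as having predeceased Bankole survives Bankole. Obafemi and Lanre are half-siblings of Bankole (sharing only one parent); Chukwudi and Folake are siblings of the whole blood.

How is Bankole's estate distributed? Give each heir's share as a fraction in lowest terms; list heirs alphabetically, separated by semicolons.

Abiodun 1/12; Chidinma 1/18; Chukwudi 1/3; Dayo 1/12; Ebele 1/18; Gbenga 1/12; Obafemi 1/6; Uzoma 1/18; Yetunde 1/12

No spouse, descendants, or parent survives, so the estate passes to Bankole's siblings per stirpes.
Half-blood siblings count for one-half the weight of whole-blood siblings at the initial division.
Dividing 1 in proportion to weights (total weight 3): Obafemi (weight 1/2) → 1/6; Chukwudi (weight 1) → 1/3; Lanre (weight 1/2) → 1/6; Folake (weight 1) → 1/3.
Obafemi is living and takes 1/6.
Chukwudi is living and takes 1/3.
Lanre predeceased; the 1/6 allotted to Lanre's branch passes to Lanre's issue by representation.
The 1/6 is divided into 3 equal shares of 1/18 among Chidinma, Ebele, Uzoma.
Chidinma is living and takes 1/18.
Ebele is living and takes 1/18.
Uzoma is living and takes 1/18.
Folake predeceased; the 1/3 allotted to Folake's branch passes to Folake's issue by representation.
The 1/3 is divided into 4 equal shares of 1/12 among Yetunde, Gbenga, Dayo, Abiodun.
Yetunde is living and takes 1/12.
Gbenga is living and takes 1/12.
Dayo is living and takes 1/12.
Abiodun is living and takes 1/12.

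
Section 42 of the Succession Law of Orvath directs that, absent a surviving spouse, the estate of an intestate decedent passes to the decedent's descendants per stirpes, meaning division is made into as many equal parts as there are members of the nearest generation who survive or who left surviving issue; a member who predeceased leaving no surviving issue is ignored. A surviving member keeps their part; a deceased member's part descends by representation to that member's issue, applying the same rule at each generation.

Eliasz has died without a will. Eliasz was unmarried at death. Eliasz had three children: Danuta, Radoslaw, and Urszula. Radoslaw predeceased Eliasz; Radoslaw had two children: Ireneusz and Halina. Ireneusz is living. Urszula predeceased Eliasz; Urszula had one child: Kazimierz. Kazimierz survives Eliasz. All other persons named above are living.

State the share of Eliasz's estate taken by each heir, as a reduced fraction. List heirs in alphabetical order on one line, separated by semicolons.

Danuta 1/3; Halina 1/6; Ireneusz 1/6; Kazimierz 1/3

There is no surviving spouse, so the entire estate passes to Eliasz's descendants per stirpes.
The estate is divided into 3 equal shares of 1/3 among Danuta, Radoslaw, Urszula.
Danuta is living and takes 1/3.
Radoslaw predeceased; the 1/3 allotted to Radoslaw's branch passes to Radoslaw's issue by representation.
The 1/3 is divided into 2 equal shares of 1/6 among Ireneusz, Halina.
Ireneusz is living and takes 1/6.
Halina is living and takes 1/6.
Urszula predeceased; the 1/3 allotted to Urszula's branch passes to Urszula's issue by representation.
Kazimierz is the sole taker at this level and receives the full 1/3.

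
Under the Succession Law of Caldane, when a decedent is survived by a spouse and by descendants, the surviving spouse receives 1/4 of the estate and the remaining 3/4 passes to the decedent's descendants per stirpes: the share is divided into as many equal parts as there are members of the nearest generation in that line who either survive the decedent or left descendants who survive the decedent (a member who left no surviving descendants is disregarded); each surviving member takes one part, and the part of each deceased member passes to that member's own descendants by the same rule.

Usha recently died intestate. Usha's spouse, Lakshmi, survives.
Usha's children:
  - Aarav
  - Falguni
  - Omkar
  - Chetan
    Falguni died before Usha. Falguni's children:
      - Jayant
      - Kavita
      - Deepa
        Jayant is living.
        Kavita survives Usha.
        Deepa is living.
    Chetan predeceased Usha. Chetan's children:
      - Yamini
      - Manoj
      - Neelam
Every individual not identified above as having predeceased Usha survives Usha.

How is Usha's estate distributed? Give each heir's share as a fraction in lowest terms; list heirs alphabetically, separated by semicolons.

Aarav 3/16; Deepa 1/16; Jayant 1/16; Kavita 1/16; Lakshmi 1/4; Manoj 1/16; Neelam 1/16; Omkar 3/16; Yamini 1/16

Lakshmi, as surviving spouse, takes 1/4.
The remaining 3/4 passes to Usha's descendants per stirpes.
The 3/4 is divided into 4 equal shares of 3/16 among Aarav, Falguni, Omkar, Chetan.
Aarav is living and takes 3/16.
Falguni predeceased; the 3/16 allotted to Falguni's branch passes to Falguni's issue by representation.
The 3/16 is divided into 3 equal shares of 1/16 among Jayant, Kavita, Deepa.
Jayant is living and takes 1/16.
Kavita is living and takes 1/16.
Deepa is living and takes 1/16.
Omkar is living and takes 3/16.
Chetan predeceased; the 3/16 allotted to Chetan's branch passes to Chetan's issue by representation.
The 3/16 is divided into 3 equal shares of 1/16 among Yamini, Manoj, Neelam.
Yamini is living and takes 1/16.
Manoj is living and takes 1/16.
Neelam is living and takes 1/16.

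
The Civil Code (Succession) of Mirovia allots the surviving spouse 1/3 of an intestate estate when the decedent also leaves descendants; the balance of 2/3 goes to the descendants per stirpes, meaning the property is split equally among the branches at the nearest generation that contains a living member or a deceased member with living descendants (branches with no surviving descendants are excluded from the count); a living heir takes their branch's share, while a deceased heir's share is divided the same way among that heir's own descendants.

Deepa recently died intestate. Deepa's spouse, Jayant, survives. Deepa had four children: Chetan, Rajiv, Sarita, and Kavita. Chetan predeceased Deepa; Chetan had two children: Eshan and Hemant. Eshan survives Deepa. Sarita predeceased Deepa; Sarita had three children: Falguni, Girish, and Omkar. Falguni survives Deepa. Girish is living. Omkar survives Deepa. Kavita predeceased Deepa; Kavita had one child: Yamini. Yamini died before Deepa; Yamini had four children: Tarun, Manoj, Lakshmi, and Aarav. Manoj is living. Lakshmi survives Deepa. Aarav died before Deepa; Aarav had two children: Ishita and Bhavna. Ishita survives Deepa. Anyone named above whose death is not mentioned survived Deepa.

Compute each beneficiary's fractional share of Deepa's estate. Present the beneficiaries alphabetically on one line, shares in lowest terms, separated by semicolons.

Jayant, as surviving spouse, takes 1/3.
The remaining 2/3 passes to Deepa's descendants per stirpes.
The 2/3 is divided into 4 equal shares of 1/6 among Chetan, Rajiv, Sarita, Kavita.
Chetan predeceased; the 1/6 allotted to Chetan's branch passes to Chetan's issue by representation.
The 1/6 is divided into 2 equal shares of 1/12 among Eshan, Hemant.
Eshan is living and takes 1/12.
Hemant is living and takes 1/12.
Rajiv is living and takes 1/6.
Sarita predeceased; the 1/6 allotted to Sarita's branch passes to Sarita's issue by representation.
The 1/6 is divided into 3 equal shares of 1/18 among Falguni, Girish, Omkar.
Falguni is living and takes 1/18.
Girish is living and takes 1/18.
Omkar is living and takes 1/18.
Kavita predeceased; the 1/6 allotted to Kavita's branch passes to Kavita's issue by representation.
Yamini's line is the sole branch at this level, so the full 1/6 passes to Yamini's issue by representation.
The 1/6 is divided into 4 equal shares of 1/24 among Tarun, Manoj, Lakshmi, Aarav.
Tarun is living and takes 1/24.
Manoj is living and takes 1/24.
Lakshmi is living and takes 1/24.
Aarav predeceased; the 1/24 allotted to Aarav's branch passes to Aarav's issue by representation.
The 1/24 is divided into 2 equal shares of 1/48 among Ishita, Bhavna.
Ishita is living and takes 1/48.
Bhavna is living and takes 1/48.

Bhavna 1/48; Eshan 1/12; Falguni 1/18; Girish 1/18; Hemant 1/12; Ishita 1/48; Jayant 1/3; Lakshmi 1/24; Manoj 1/24; Omkar 1/18; Rajiv 1/6; Tarun 1/24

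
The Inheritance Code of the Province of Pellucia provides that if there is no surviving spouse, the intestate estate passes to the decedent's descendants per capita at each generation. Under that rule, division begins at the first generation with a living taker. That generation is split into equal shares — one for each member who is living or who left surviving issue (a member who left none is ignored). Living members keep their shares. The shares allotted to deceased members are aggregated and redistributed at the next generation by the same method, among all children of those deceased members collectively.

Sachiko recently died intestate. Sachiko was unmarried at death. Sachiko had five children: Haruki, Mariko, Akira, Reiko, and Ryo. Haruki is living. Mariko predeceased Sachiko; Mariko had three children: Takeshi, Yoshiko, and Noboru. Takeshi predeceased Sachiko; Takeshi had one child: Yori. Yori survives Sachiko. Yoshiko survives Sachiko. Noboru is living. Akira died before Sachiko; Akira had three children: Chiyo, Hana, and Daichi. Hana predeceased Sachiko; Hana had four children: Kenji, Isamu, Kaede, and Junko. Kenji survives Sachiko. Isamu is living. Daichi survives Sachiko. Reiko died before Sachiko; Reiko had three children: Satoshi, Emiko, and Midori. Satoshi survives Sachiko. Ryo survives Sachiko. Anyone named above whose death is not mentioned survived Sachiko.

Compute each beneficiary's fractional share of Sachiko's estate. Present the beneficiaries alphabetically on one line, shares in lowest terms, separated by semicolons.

Chiyo 1/15; Daichi 1/15; Emiko 1/15; Haruki 1/5; Isamu 2/75; Junko 2/75; Kaede 2/75; Kenji 2/75; Midori 1/15; Noboru 1/15; Ryo 1/5; Satoshi 1/15; Yori 2/75; Yoshiko 1/15

There is no surviving spouse, so the entire estate passes to Sachiko's descendants per capita at each generation.
At generation 1 (Haruki, Mariko, Akira, Reiko, Ryo) there are 5 shares of (1)/5 = 1/5 each.
Living: Haruki and Ryo — each takes 1/5.
Deceased: Mariko, Akira, and Reiko. Their combined 3/5 is pooled and carried to generation 2.
At generation 2 (Takeshi, Yoshiko, Noboru, Chiyo, Hana, Daichi, Satoshi, Emiko, Midori) there are 9 shares of (3/5)/9 = 1/15 each.
Living: Yoshiko, Noboru, Chiyo, Daichi, Satoshi, Emiko, and Midori — each takes 1/15.
Deceased: Takeshi and Hana. Their combined 2/15 is pooled and carried to generation 3.
At generation 3 (Yori, Kenji, Isamu, Kaede, Junko) there are 5 shares of (2/15)/5 = 2/75 each.
Living: Yori, Kenji, Isamu, Kaede, and Junko — each takes 2/75.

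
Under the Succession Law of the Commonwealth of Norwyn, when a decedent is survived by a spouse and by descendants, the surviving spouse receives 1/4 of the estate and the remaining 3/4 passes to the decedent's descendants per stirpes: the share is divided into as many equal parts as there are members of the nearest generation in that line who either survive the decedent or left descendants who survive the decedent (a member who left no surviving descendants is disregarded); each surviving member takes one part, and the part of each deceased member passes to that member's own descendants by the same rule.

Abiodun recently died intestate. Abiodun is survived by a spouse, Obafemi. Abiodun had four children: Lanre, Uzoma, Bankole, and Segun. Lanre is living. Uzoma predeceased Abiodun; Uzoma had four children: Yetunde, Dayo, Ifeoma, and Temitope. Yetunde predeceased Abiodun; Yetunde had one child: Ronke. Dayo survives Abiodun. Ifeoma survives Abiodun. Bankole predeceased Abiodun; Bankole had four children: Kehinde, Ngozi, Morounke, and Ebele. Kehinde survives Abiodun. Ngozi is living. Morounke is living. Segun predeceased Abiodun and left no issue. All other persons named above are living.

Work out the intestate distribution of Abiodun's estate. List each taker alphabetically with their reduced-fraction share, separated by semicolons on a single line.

Dayo 1/16; Ebele 1/16; Ifeoma 1/16; Kehinde 1/16; Lanre 1/4; Morounke 1/16; Ngozi 1/16; Obafemi 1/4; Ronke 1/16; Temitope 1/16

Obafemi, as surviving spouse, takes 1/4.
The remaining 3/4 passes to Abiodun's descendants per stirpes.
Segun left no surviving issue, so that branch lapses and is disregarded.
The 3/4 is divided into 3 equal shares of 1/4 among Lanre, Uzoma, Bankole.
Lanre is living and takes 1/4.
Uzoma predeceased; the 1/4 allotted to Uzoma's branch passes to Uzoma's issue by representation.
The 1/4 is divided into 4 equal shares of 1/16 among Yetunde, Dayo, Ifeoma, Temitope.
Yetunde predeceased; the 1/16 allotted to Yetunde's branch passes to Yetunde's issue by representation.
Ronke is the sole taker at this level and receives the full 1/16.
Dayo is living and takes 1/16.
Ifeoma is living and takes 1/16.
Temitope is living and takes 1/16.
Bankole predeceased; the 1/4 allotted to Bankole's branch passes to Bankole's issue by representation.
The 1/4 is divided into 4 equal shares of 1/16 among Kehinde, Ngozi, Morounke, Ebele.
Kehinde is living and takes 1/16.
Ngozi is living and takes 1/16.
Morounke is living and takes 1/16.
Ebele is living and takes 1/16.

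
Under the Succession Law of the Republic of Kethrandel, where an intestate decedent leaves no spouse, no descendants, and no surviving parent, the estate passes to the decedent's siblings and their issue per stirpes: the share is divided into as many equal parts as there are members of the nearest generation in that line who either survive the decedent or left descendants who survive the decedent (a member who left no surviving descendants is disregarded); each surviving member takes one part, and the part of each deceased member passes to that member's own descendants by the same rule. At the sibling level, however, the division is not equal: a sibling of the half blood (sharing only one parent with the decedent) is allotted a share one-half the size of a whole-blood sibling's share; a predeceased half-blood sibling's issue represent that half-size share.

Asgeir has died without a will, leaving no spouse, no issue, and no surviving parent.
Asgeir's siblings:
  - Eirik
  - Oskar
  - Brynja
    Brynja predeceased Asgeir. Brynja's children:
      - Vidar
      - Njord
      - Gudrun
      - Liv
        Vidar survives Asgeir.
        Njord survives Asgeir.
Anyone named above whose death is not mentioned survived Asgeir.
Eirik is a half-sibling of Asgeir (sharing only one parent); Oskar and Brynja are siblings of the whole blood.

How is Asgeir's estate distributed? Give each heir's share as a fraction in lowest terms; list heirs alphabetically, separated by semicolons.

No spouse, descendants, or parent survives, so the estate passes to Asgeir's siblings per stirpes.
Half-blood siblings count for one-half the weight of whole-blood siblings at the initial division.
Dividing 1 in proportion to weights (total weight 5/2): Eirik (weight 1/2) → 1/5; Oskar (weight 1) → 2/5; Brynja (weight 1) → 2/5.
Eirik is living and takes 1/5.
Oskar is living and takes 2/5.
Brynja predeceased; the 2/5 allotted to Brynja's branch passes to Brynja's issue by representation.
The 2/5 is divided into 4 equal shares of 1/10 among Vidar, Njord, Gudrun, Liv.
Vidar is living and takes 1/10.
Njord is living and takes 1/10.
Gudrun is living and takes 1/10.
Liv is living and takes 1/10.

Eirik 1/5; Gudrun 1/10; Liv 1/10; Njord 1/10; Oskar 2/5; Vidar 1/10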